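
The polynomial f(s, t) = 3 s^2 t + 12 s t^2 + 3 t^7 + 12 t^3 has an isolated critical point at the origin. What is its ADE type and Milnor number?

The Hessian of f at 0 has rank 0. Corank 2; j^3 = 3*t*(s + 2*t)^2 has shape L^2 M (L != M), so D-series; mu = 8 gives D_8.

Type D_{8}, Milnor number mu = 8.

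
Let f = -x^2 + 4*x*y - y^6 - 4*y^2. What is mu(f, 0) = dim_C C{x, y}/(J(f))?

5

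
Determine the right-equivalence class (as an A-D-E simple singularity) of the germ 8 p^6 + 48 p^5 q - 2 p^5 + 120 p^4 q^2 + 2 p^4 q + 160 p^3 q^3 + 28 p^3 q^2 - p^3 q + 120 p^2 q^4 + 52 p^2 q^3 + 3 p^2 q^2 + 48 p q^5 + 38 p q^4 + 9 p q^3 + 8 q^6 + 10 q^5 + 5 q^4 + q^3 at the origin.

E_{7}

The Hessian of f at 0 is [[0, 0], [0, 0]] with rank 0, so corank 2. A Groebner basis of the Jacobian ideal J(f) in C{p,q} is {p^3 + 15*p*q^2 - 3*q^2, p^2*q + 8*p*q^2, q^3}; counting standard monomials gives mu = 7. Corank 2; j^3 = q^3 is a perfect cube, so E-series; the 4-jet and mu = 7 give E_7.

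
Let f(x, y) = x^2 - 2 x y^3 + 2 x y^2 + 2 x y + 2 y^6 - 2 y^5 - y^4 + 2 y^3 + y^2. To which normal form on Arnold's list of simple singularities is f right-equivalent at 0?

The Hessian of f at 0 is [[2, 2], [2, 2]] with rank 1, so corank 1. A Groebner basis of the Jacobian ideal J(f) in C{x,y} is {x*y^2 + x*y + 2*x + 3*y^2 + 2*y, -x + y^3 - y^2 - y, x^2 + x*y - x - y^2 - y}; counting standard monomials gives mu = 5. Corank 1: A-series; mu = 5 gives A_5.

A_{5}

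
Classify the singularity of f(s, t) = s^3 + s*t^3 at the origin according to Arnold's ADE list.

The Hessian of f at 0 has rank 0. Corank 2; j^3 = s^3 is a perfect cube, so E-series; the 4-jet and mu = 7 give E_7.

E_{7}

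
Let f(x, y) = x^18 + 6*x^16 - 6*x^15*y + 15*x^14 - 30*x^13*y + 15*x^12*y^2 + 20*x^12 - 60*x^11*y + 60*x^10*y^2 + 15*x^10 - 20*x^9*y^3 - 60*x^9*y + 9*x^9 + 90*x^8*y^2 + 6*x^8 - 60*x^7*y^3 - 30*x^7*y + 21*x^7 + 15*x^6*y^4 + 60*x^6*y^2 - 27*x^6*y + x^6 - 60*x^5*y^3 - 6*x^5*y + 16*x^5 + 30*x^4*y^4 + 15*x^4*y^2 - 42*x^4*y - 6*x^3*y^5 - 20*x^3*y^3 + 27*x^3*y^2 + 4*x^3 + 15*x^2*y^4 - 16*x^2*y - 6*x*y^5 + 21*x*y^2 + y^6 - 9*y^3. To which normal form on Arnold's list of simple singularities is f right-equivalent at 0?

D_{7}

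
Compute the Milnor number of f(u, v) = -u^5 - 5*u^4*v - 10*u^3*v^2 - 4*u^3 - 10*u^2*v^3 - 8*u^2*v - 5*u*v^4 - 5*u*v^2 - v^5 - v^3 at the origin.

The Hessian of f at 0 is [[0, 0], [0, 0]] with rank 0, so corank 2. A Groebner basis of the Jacobian ideal J(f) in C{u,v} is {-32*u*v/5 + v^4 - 16*v^2/5, u*v^2 + v^3/2, u^2 + 3*u*v/2 + v^2/2}; counting standard monomials gives mu = 6. Corank 2; j^3 = -(u + v)*(2*u + v)^2 has shape L^2 M (L != M), so D-series; mu = 6 gives D_6.

6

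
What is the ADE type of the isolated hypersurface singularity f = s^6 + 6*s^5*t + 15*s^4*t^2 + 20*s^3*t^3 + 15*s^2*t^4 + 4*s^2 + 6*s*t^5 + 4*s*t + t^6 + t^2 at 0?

A_{5}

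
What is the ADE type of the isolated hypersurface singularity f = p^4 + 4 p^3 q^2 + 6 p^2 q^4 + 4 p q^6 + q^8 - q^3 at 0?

E_{6}

The Hessian of f at 0 has rank 0. Corank 2; j^3 = -q^3 is a perfect cube, so E-series; the 4-jet and mu = 6 give E_6.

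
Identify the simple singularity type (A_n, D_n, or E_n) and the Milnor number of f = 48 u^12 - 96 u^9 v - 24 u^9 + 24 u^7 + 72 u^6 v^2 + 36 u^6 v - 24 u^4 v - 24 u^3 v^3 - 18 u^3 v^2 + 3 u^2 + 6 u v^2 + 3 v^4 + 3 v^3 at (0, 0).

The Hessian of f at 0 has rank 1. Corank 1: A-series; mu = 2 gives A_2.

Type A_2, Milnor number mu = 2.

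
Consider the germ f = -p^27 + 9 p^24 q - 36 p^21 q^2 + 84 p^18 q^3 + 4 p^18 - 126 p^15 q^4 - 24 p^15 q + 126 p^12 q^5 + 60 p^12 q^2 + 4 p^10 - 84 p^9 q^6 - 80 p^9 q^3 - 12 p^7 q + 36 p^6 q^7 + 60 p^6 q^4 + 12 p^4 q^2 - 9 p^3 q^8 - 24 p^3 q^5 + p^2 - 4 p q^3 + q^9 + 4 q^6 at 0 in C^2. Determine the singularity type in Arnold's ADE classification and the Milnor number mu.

The Hessian of f at 0 has rank 1. Corank 1: A-series; mu = 8 gives A_8.

Type A_8, Milnor number mu = 8.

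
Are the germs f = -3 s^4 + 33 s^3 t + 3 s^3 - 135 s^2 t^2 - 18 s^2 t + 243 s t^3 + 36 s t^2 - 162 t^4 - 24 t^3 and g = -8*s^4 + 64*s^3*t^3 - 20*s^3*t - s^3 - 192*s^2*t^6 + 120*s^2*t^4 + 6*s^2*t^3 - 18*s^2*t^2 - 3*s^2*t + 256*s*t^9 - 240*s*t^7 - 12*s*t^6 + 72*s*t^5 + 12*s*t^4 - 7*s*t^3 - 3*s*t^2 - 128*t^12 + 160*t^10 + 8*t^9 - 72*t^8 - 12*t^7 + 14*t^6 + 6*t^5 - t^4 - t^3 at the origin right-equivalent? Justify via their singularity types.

Yes.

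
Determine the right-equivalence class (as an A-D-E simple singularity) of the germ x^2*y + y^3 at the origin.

D_4

The Hessian of f at 0 is [[0, 0], [0, 0]] with rank 0, so corank 2. A Groebner basis of the Jacobian ideal J(f) in C{x,y} is {y^3, x^2 + 3*y^2, x*y}; counting standard monomials gives mu = 4. Corank 2; j^3 = y*(x^2 + y^2) splits into three distinct lines over C (the quadratic factor has nonzero discriminant), so D_4.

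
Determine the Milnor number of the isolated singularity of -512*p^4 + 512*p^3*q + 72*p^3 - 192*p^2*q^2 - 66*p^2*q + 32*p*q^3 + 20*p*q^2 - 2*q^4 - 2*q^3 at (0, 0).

5

The Hessian of f at 0 has rank 0. Corank 2; j^3 = 2*(3*p - q)^2*(4*p - q) has shape L^2 M (L != M), so D-series; mu = 5 gives D_5.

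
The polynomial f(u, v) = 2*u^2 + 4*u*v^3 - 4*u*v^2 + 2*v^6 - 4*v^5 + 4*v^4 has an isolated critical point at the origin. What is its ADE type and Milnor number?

The Hessian of f at 0 is [[4, 0], [0, 0]] with rank 1, so corank 1. A Groebner basis of the Jacobian ideal J(f) in C{u,v} is {u^2, u*v, -u + v^2}; counting standard monomials gives mu = 3. Corank 1: A-series; mu = 3 gives A_3.

Type A_{3}, Milnor number mu = 3.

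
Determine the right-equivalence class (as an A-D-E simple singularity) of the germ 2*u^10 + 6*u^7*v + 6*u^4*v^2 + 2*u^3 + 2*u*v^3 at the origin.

E_7

The Hessian of f at 0 has rank 0. Corank 2; j^3 = 2*u^3 is a perfect cube, so E-series; the 4-jet and mu = 7 give E_7.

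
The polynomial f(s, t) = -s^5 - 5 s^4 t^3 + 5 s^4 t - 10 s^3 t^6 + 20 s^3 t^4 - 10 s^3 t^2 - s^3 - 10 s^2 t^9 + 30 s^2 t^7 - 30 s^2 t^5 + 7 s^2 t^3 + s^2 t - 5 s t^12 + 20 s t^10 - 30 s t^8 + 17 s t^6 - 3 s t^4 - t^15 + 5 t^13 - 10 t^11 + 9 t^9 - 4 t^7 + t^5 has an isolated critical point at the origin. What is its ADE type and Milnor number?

The Hessian of f at 0 is [[0, 0], [0, 0]] with rank 0, so corank 2. A Groebner basis of the Jacobian ideal J(f) in C{s,t} is {s*t/6 + t^4, s*t^2, s^2 - 5*s*t/6}; counting standard monomials gives mu = 6. Corank 2; j^3 = -s^2*(s - t) has shape L^2 M (L != M), so D-series; mu = 6 gives D_6.

Type D_6, Milnor number mu = 6.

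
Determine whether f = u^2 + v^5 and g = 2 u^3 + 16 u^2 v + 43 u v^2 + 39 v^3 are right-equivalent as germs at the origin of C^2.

No.

The Hessian of f at 0 is [[2, 0], [0, 0]] with rank 1, so corank 1. A Groebner basis of the Jacobian ideal J(f) in C{u,v} is {v^4, u}; counting standard monomials gives mu = 4. Corank 1: A-series; mu = 4 gives A_4. The Hessian of g at 0 is [[0, 0], [0, 0]] with rank 0, so corank 2. A Groebner basis of the Jacobian ideal J(g) in C{u,v} is {v^3, u^2 - 23*v^2/2, u*v + 7*v^2/2}; counting standard monomials gives mu = 4. Corank 2; j^3 = (u + 3*v)*(2*u^2 + 10*u*v + 13*v^2) splits into three distinct lines over C (the quadratic factor has nonzero discriminant), so D_4. f is A_4 but g is D_4, hence not right-equivalent.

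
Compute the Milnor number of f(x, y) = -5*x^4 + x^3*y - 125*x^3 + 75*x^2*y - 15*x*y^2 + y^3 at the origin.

7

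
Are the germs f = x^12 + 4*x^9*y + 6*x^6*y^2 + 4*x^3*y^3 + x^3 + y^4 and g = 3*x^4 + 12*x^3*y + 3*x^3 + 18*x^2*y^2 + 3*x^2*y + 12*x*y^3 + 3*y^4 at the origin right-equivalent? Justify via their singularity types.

No.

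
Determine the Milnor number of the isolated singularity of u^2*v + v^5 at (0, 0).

6

The Hessian of f at 0 has rank 0. Corank 2; j^3 = u^2*v has shape L^2 M (L != M), so D-series; mu = 6 gives D_6.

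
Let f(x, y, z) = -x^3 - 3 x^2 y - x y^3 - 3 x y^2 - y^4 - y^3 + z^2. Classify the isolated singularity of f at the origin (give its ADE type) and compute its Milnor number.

Type E_7, Milnor number mu = 7.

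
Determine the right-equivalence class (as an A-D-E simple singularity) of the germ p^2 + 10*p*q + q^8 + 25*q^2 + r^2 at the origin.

A_{7}

The Hessian of f at 0 is [[2, 10, 0], [10, 50, 0], [0, 0, 2]] with rank 2, so corank 1. A Groebner basis of the Jacobian ideal J(f) in C{p,q,r} is {q^7, p + 5*q, r}; counting standard monomials gives mu = 7. Corank 1: A-series; mu = 7 gives A_7.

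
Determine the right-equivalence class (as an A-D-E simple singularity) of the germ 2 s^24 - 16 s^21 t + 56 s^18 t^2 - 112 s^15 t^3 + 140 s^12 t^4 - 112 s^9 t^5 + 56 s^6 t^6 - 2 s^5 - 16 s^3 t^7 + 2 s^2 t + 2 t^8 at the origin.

D_{9}

The Hessian of f at 0 is [[0, 0], [0, 0]] with rank 0, so corank 2. A Groebner basis of the Jacobian ideal J(f) in C{s,t} is {s^2/8 + t^7, s^3, s*t}; counting standard monomials gives mu = 9. Corank 2; j^3 = 2*s^2*t has shape L^2 M (L != M), so D-series; mu = 9 gives D_9.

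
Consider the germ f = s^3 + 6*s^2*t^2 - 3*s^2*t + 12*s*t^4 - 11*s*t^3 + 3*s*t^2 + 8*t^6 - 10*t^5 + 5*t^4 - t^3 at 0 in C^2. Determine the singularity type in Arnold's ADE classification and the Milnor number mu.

Type E7, Milnor number mu = 7.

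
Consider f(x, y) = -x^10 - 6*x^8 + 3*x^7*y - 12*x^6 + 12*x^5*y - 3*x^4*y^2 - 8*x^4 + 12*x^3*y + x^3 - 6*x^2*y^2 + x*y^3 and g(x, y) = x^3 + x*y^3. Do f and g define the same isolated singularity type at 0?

Yes.

The Hessian of f at 0 is [[0, 0], [0, 0]] with rank 0, so corank 2. A Groebner basis of the Jacobian ideal J(f) in C{x,y} is {3*x^2/4 + y^4 + y^3/4, x^3, x^2*y - x^2/4 - y^3/12, -x^2 + x*y^2 - y^3/3}; counting standard monomials gives mu = 7. Corank 2; j^3 = x^3 is a perfect cube, so E-series; the 4-jet and mu = 7 give E_7. The Hessian of g at 0 is [[0, 0], [0, 0]] with rank 0, so corank 2. A Groebner basis of the Jacobian ideal J(g) in C{x,y} is {x^3, x*y^2, 3*x^2 + y^3}; counting standard monomials gives mu = 7. Corank 2; j^3 = x^3 is a perfect cube, so E-series; the 4-jet and mu = 7 give E_7. Both have type E_7, hence right-equivalent.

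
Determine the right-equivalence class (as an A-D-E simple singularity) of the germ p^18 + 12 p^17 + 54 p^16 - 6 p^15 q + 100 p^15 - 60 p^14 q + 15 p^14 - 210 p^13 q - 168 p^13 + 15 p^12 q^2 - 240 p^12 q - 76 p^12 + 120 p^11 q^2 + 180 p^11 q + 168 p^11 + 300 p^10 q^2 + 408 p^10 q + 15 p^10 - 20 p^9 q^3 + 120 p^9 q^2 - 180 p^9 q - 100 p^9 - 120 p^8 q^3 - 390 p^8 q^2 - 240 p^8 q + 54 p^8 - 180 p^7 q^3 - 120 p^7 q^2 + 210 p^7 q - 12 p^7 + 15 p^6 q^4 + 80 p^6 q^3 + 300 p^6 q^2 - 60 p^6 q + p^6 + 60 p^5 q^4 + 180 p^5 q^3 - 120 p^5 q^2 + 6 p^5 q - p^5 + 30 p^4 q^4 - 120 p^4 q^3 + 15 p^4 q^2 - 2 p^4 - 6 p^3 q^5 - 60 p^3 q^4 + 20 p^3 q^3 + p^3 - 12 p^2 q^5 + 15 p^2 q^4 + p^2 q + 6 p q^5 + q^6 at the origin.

D_7

The Hessian of f at 0 is [[0, 0], [0, 0]] with rank 0, so corank 2. A Groebner basis of the Jacobian ideal J(f) in C{p,q} is {-p*q/6 + q^5, p*q^2, p^2 + p*q}; counting standard monomials gives mu = 7. Corank 2; j^3 = p^2*(p + q) has shape L^2 M (L != M), so D-series; mu = 7 gives D_7.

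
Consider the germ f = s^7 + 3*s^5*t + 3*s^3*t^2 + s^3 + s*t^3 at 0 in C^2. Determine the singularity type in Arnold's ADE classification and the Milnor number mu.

The Hessian of f at 0 has rank 0. Corank 2; j^3 = s^3 is a perfect cube, so E-series; the 4-jet and mu = 7 give E_7.

Type E_{7}, Milnor number mu = 7.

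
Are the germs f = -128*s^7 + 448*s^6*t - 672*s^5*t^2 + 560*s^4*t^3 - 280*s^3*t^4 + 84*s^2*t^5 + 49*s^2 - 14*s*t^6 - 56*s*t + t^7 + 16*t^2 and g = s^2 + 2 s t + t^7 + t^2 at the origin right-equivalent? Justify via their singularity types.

Yes.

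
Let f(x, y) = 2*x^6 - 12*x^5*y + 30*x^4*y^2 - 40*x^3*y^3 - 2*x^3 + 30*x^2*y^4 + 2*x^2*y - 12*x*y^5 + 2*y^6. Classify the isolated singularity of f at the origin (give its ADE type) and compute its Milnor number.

Type D7, Milnor number mu = 7.

The Hessian of f at 0 is [[0, 0], [0, 0]] with rank 0, so corank 2. A Groebner basis of the Jacobian ideal J(f) in C{x,y} is {x*y/6 + y^5, x*y^2, x^2 - x*y}; counting standard monomials gives mu = 7. Corank 2; j^3 = -2*x^2*(x - y) has shape L^2 M (L != M), so D-series; mu = 7 gives D_7.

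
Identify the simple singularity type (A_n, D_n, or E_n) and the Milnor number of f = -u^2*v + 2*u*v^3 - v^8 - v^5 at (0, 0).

The Hessian of f at 0 is [[0, 0], [0, 0]] with rank 0, so corank 2. A Groebner basis of the Jacobian ideal J(f) in C{u,v} is {u^4, u^3*v + u^2/8 - u*v^2/8, -u^3 + u^2*v^2, -u*v + v^3}; counting standard monomials gives mu = 9. Corank 2; j^3 = -u^2*v has shape L^2 M (L != M), so D-series; mu = 9 gives D_9.

Type D_{9}, Milnor number mu = 9.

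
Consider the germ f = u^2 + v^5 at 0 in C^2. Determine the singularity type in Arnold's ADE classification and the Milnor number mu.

Type A_4, Milnor number mu = 4.

The Hessian of f at 0 has rank 1. Corank 1: A-series; mu = 4 gives A_4.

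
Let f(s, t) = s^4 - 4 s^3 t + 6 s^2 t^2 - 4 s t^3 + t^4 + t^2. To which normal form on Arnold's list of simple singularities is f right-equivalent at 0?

The Hessian of f at 0 has rank 1. Corank 1: A-series; mu = 3 gives A_3.

A3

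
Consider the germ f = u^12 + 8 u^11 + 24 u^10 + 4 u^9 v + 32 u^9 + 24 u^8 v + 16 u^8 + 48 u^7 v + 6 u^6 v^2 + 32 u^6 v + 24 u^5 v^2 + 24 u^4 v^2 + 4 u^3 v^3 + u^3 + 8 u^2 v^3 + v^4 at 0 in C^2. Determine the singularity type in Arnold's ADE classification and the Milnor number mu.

Type E_{6}, Milnor number mu = 6.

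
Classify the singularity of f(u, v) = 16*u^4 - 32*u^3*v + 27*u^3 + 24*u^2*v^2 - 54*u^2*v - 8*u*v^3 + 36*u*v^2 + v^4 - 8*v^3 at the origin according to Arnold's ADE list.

E_6

The Hessian of f at 0 is [[0, 0], [0, 0]] with rank 0, so corank 2. A Groebner basis of the Jacobian ideal J(f) in C{u,v} is {v^4, u*v^2 - 11*v^3/18, u^2 - 4*u*v/3 + 4*v^2/9}; counting standard monomials gives mu = 6. Corank 2; j^3 = (3*u - 2*v)^3 is a perfect cube, so E-series; the 4-jet and mu = 6 give E_6.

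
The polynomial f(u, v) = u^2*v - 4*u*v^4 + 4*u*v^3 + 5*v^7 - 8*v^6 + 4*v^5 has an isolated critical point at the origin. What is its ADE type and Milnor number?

The Hessian of f at 0 has rank 0. Corank 2; j^3 = u^2*v has shape L^2 M (L != M), so D-series; mu = 8 gives D_8.

Type D_8, Milnor number mu = 8.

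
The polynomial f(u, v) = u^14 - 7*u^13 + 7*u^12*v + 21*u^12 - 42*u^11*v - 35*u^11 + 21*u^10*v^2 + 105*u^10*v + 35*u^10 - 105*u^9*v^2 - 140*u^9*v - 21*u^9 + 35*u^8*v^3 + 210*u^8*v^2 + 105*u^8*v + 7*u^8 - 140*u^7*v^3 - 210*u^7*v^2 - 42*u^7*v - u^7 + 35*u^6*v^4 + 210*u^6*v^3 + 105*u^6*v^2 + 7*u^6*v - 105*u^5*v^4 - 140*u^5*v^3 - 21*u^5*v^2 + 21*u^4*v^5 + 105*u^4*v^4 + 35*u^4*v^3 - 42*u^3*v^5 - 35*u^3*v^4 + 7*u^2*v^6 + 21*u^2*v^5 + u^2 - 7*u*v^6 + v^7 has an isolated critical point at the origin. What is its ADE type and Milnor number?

Type A_6, Milnor number mu = 6.

The Hessian of f at 0 has rank 1. Corank 1: A-series; mu = 6 gives A_6.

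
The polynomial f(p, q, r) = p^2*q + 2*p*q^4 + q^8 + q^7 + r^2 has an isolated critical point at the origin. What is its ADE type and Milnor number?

Type D_9, Milnor number mu = 9.

The Hessian of f at 0 is [[0, 0, 0], [0, 0, 0], [0, 0, 2]] with rank 1, so corank 2. A Groebner basis of the Jacobian ideal J(f) in C{p,q,r} is {p^2*q^2, 8*p^2*q + p^2 + p*q^3, p*q + q^4, p^3, r}; counting standard monomials gives mu = 9. Corank 2; j^3 = p^2*q has shape L^2 M (L != M), so D-series; mu = 9 gives D_9.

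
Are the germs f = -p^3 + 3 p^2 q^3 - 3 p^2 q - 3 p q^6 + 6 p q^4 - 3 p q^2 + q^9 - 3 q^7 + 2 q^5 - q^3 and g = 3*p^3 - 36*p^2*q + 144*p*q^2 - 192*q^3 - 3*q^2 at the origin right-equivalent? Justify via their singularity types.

No.

The Hessian of f at 0 has rank 0. Corank 2; j^3 = -(p + q)^3 is a perfect cube, so E-series; the 5-jet and mu = 8 give E_8. The Hessian of g at 0 has rank 1. Corank 1: A-series; mu = 2 gives A_2. f is E_8 but g is A_2, hence not right-equivalent.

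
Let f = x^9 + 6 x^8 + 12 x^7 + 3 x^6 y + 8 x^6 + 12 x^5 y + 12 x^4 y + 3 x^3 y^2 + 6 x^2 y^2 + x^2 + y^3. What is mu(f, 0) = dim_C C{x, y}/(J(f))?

2

The Hessian of f at 0 is [[2, 0], [0, 0]] with rank 1, so corank 1. A Groebner basis of the Jacobian ideal J(f) in C{x,y} is {y^2, x}; counting standard monomials gives mu = 2. Corank 1: A-series; mu = 2 gives A_2.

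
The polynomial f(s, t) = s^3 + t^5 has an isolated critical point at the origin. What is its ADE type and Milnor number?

The Hessian of f at 0 has rank 0. Corank 2; j^3 = s^3 is a perfect cube, so E-series; the 5-jet and mu = 8 give E_8.

Type E8, Milnor number mu = 8.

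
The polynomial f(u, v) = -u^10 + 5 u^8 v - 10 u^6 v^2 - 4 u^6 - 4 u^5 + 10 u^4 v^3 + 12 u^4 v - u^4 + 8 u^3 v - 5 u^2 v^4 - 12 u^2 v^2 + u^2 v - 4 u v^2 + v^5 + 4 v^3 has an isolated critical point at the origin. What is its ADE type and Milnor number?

The Hessian of f at 0 has rank 0. Corank 2; j^3 = v*(u - 2*v)^2 has shape L^2 M (L != M), so D-series; mu = 6 gives D_6.

Type D_6, Milnor number mu = 6.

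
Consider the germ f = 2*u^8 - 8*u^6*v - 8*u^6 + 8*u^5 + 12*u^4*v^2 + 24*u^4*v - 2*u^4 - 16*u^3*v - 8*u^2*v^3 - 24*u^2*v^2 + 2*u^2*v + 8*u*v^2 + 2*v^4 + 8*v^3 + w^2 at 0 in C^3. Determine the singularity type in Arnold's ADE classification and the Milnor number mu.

Type D_{5}, Milnor number mu = 5.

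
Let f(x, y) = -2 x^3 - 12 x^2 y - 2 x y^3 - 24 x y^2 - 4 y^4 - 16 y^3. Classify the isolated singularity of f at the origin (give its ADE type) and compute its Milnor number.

Type E7, Milnor number mu = 7.

The Hessian of f at 0 is [[0, 0], [0, 0]] with rank 0, so corank 2. A Groebner basis of the Jacobian ideal J(f) in C{x,y} is {x^3 + 6*x^2*y + 48*x^2 + 192*x*y + 192*y^2, -6*x^2 + x*y^2 - 24*x*y - 24*y^2, 3*x^2 + 12*x*y + y^3 + 12*y^2}; counting standard monomials gives mu = 7. Corank 2; j^3 = -2*(x + 2*y)^3 is a perfect cube, so E-series; the 4-jet and mu = 7 give E_7.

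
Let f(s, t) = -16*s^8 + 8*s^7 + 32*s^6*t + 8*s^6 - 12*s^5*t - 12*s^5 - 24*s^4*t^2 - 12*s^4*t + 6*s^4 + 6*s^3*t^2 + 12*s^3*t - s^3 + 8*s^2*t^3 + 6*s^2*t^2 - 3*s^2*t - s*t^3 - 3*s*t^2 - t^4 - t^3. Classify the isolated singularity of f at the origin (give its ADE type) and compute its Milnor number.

Type E_{7}, Milnor number mu = 7.

The Hessian of f at 0 has rank 0. Corank 2; j^3 = -(s + t)^3 is a perfect cube, so E-series; the 4-jet and mu = 7 give E_7.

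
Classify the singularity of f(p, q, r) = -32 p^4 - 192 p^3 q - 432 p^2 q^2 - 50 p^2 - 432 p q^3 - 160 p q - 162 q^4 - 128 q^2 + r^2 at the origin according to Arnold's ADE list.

A_{3}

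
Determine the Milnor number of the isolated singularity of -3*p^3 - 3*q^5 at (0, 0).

The Hessian of f at 0 is [[0, 0], [0, 0]] with rank 0, so corank 2. A Groebner basis of the Jacobian ideal J(f) in C{p,q} is {q^4, p^2}; counting standard monomials gives mu = 8. Corank 2; j^3 = -3*p^3 is a perfect cube, so E-series; the 5-jet and mu = 8 give E_8.

8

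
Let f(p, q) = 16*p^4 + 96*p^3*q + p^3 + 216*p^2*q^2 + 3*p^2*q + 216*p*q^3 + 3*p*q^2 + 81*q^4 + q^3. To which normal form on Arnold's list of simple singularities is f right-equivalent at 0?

The Hessian of f at 0 has rank 0. Corank 2; j^3 = (p + q)^3 is a perfect cube, so E-series; the 4-jet and mu = 6 give E_6.

E6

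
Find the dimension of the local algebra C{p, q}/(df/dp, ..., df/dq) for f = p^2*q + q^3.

The Hessian of f at 0 has rank 0. Corank 2; j^3 = q*(p^2 + q^2) splits into three distinct lines over C (the quadratic factor has nonzero discriminant), so D_4.

4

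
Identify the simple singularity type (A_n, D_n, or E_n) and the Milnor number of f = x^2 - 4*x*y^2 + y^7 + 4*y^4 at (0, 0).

The Hessian of f at 0 has rank 1. Corank 1: A-series; mu = 6 gives A_6.

Type A_6, Milnor number mu = 6.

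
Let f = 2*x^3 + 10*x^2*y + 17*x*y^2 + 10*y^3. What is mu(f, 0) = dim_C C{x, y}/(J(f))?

4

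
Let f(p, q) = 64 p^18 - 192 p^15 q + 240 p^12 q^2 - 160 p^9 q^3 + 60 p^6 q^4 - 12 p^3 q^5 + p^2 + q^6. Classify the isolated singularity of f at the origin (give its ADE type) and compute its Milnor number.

Type A_5, Milnor number mu = 5.

The Hessian of f at 0 has rank 1. Corank 1: A-series; mu = 5 gives A_5.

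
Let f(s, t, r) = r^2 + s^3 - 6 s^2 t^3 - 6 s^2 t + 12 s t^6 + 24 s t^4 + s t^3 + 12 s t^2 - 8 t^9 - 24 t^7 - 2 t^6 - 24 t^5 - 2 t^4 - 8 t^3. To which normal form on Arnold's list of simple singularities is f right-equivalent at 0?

The Hessian of f at 0 has rank 1. Corank 2; j^3 = (s - 2*t)^3 is a perfect cube, so E-series; the 4-jet and mu = 7 give E_7.

E_7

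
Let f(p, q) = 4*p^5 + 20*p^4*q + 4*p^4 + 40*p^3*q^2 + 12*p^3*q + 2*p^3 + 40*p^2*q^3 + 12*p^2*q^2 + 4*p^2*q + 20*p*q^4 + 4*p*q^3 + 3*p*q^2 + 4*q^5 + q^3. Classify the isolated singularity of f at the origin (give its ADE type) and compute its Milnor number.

The Hessian of f at 0 is [[0, 0], [0, 0]] with rank 0, so corank 2. A Groebner basis of the Jacobian ideal J(f) in C{p,q} is {q^3, p^2 - 3*q^2/2, p*q + 3*q^2/2}; counting standard monomials gives mu = 4. Corank 2; j^3 = (p + q)*(2*p^2 + 2*p*q + q^2) splits into three distinct lines over C (the quadratic factor has nonzero discriminant), so D_4.

Type D_4, Milnor number mu = 4.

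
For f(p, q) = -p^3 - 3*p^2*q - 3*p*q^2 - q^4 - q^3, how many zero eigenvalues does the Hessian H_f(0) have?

2

Hessian at 0 has rank 0.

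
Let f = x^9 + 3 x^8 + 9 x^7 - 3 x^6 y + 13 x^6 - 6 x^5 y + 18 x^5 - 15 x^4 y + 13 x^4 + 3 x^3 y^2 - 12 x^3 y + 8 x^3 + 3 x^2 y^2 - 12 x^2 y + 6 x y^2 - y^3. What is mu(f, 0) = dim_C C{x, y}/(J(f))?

The Hessian of f at 0 is [[0, 0], [0, 0]] with rank 0, so corank 2. A Groebner basis of the Jacobian ideal J(f) in C{x,y} is {x^3, x^2*y - 2*x^2 + 2*x*y - y^2/2, -8*x^2 + x*y^2 + 8*x*y - 2*y^2, -24*x^2 + 24*x*y + y^3 - 6*y^2}; counting standard monomials gives mu = 6. Corank 2; j^3 = (2*x - y)^3 is a perfect cube, so E-series; the 4-jet and mu = 6 give E_6.

6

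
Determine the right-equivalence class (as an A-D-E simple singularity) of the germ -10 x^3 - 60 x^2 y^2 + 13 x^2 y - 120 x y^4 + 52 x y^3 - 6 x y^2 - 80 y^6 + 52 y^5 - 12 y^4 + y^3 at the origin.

D_4

The Hessian of f at 0 is [[0, 0], [0, 0]] with rank 0, so corank 2. A Groebner basis of the Jacobian ideal J(f) in C{x,y} is {y^3, x^2 - 3*y^2/11, x*y - 6*y^2/11}; counting standard monomials gives mu = 4. Corank 2; j^3 = -(2*x - y)*(5*x^2 - 4*x*y + y^2) splits into three distinct lines over C (the quadratic factor has nonzero discriminant), so D_4.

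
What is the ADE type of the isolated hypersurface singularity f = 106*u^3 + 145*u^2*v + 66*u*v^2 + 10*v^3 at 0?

D_{4}

The Hessian of f at 0 has rank 0. Corank 2; j^3 = (2*u + v)*(53*u^2 + 46*u*v + 10*v^2) splits into three distinct lines over C (the quadratic factor has nonzero discriminant), so D_4.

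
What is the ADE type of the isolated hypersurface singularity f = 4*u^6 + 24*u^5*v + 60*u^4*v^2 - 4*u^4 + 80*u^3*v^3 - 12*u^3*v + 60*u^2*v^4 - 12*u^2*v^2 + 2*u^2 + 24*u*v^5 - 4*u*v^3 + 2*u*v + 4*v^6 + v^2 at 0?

The Hessian of f at 0 is [[4, 2], [2, 2]] with rank 2, so corank 0. A Groebner basis of the Jacobian ideal J(f) in C{u,v} is {u, v}; counting standard monomials gives mu = 1. Corank 0: nondegenerate Morse point, so A_1.

A_{1}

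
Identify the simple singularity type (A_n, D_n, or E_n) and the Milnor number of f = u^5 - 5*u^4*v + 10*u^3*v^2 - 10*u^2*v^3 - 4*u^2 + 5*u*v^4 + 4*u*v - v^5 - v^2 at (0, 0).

Type A_4, Milnor number mu = 4.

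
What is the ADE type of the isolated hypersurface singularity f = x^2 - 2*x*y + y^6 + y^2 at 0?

A_{5}

The Hessian of f at 0 has rank 1. Corank 1: A-series; mu = 5 gives A_5.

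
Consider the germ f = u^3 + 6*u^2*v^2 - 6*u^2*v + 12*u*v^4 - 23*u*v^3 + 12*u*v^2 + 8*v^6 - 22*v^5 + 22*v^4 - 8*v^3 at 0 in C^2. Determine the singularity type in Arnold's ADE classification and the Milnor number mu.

Type E7, Milnor number mu = 7.

The Hessian of f at 0 has rank 0. Corank 2; j^3 = (u - 2*v)^3 is a perfect cube, so E-series; the 4-jet and mu = 7 give E_7.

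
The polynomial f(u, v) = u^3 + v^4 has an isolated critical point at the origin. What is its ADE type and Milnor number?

The Hessian of f at 0 has rank 0. Corank 2; j^3 = u^3 is a perfect cube, so E-series; the 4-jet and mu = 6 give E_6.

Type E6, Milnor number mu = 6.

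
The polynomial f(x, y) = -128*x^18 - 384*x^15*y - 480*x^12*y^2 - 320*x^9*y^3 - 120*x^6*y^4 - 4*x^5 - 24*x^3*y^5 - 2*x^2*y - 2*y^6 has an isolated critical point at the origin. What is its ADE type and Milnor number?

The Hessian of f at 0 is [[0, 0], [0, 0]] with rank 0, so corank 2. A Groebner basis of the Jacobian ideal J(f) in C{x,y} is {x^2/6 + y^5, x^3, x*y}; counting standard monomials gives mu = 7. Corank 2; j^3 = -2*x^2*y has shape L^2 M (L != M), so D-series; mu = 7 gives D_7.

Type D7, Milnor number mu = 7.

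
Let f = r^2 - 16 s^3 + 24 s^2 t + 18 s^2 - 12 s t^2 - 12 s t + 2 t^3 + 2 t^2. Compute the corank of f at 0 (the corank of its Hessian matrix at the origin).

1

The Hessian at 0 is [[36, -12, 0], [-12, 4, 0], [0, 0, 2]] of rank 2; hence corank 1.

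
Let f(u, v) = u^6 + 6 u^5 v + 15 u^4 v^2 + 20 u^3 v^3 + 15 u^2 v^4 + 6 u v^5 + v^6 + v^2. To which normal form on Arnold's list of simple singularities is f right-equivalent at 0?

A5

The Hessian of f at 0 is [[0, 0], [0, 2]] with rank 1, so corank 1. A Groebner basis of the Jacobian ideal J(f) in C{u,v} is {u^5, v}; counting standard monomials gives mu = 5. Corank 1: A-series; mu = 5 gives A_5.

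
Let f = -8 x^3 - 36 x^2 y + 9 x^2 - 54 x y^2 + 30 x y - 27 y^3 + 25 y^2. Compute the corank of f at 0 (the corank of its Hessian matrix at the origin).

1

The Hessian at 0 is [[18, 30], [30, 50]] of rank 1; hence corank 1.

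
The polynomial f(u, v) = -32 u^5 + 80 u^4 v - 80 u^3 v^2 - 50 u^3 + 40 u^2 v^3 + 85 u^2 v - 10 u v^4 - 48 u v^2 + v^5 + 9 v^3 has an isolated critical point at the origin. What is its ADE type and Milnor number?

The Hessian of f at 0 is [[0, 0], [0, 0]] with rank 0, so corank 2. A Groebner basis of the Jacobian ideal J(f) in C{u,v} is {-625*u*v/2 + v^4 + 375*v^2/2, u*v^2 - 3*v^3/5, u^2 - 11*u*v/10 + 3*v^2/10}; counting standard monomials gives mu = 6. Corank 2; j^3 = -(2*u - v)*(5*u - 3*v)^2 has shape L^2 M (L != M), so D-series; mu = 6 gives D_6.

Type D6, Milnor number mu = 6.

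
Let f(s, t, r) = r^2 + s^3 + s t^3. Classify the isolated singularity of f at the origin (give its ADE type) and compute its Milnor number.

Type E_{7}, Milnor number mu = 7.

The Hessian of f at 0 has rank 1. Corank 2; j^3 = s^3 is a perfect cube, so E-series; the 4-jet and mu = 7 give E_7.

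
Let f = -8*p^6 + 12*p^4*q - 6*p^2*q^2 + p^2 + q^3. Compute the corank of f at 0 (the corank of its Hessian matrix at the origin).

1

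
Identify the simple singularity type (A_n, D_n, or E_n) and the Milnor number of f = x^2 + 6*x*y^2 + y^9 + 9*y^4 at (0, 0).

Type A_{8}, Milnor number mu = 8.

The Hessian of f at 0 is [[2, 0], [0, 0]] with rank 1, so corank 1. A Groebner basis of the Jacobian ideal J(f) in C{x,y} is {x^4, x/3 + y^2}; counting standard monomials gives mu = 8. Corank 1: A-series; mu = 8 gives A_8.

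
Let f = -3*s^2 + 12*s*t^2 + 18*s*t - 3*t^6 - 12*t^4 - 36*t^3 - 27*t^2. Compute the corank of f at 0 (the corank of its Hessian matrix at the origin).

1

The Hessian at 0 is [[-6, 18], [18, -54]] of rank 1; hence corank 1.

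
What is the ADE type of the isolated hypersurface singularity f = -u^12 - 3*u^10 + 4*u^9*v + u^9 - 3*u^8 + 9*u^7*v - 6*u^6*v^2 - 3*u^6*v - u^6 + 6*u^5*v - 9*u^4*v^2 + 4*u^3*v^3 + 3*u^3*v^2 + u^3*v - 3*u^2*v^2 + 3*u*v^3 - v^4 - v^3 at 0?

E_7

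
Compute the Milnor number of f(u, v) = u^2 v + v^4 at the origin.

5

The Hessian of f at 0 is [[0, 0], [0, 0]] with rank 0, so corank 2. A Groebner basis of the Jacobian ideal J(f) in C{u,v} is {u^3, u^2/4 + v^3, u*v}; counting standard monomials gives mu = 5. Corank 2; j^3 = u^2*v has shape L^2 M (L != M), so D-series; mu = 5 gives D_5.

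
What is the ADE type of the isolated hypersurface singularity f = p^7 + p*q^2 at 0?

D_8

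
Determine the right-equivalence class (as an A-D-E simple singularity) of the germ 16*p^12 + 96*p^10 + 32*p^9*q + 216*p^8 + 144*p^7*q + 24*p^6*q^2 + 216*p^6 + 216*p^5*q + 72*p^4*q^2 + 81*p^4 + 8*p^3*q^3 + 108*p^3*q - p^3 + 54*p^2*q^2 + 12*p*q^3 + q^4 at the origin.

E6

The Hessian of f at 0 has rank 0. Corank 2; j^3 = -p^3 is a perfect cube, so E-series; the 4-jet and mu = 6 give E_6.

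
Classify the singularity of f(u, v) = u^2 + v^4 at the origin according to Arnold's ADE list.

The Hessian of f at 0 has rank 1. Corank 1: A-series; mu = 3 gives A_3.

A_3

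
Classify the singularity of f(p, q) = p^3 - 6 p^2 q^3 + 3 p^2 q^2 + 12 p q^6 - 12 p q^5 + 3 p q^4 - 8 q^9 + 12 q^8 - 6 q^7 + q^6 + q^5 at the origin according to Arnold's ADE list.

E8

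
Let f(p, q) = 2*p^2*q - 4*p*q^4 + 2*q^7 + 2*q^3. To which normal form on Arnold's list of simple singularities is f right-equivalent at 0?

The Hessian of f at 0 has rank 0. Corank 2; j^3 = 2*q*(p^2 + q^2) splits into three distinct lines over C (the quadratic factor has nonzero discriminant), so D_4.

D4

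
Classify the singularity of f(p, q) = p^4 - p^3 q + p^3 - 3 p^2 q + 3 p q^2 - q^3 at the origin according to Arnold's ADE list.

The Hessian of f at 0 has rank 0. Corank 2; j^3 = (p - q)^3 is a perfect cube, so E-series; the 4-jet and mu = 7 give E_7.

E7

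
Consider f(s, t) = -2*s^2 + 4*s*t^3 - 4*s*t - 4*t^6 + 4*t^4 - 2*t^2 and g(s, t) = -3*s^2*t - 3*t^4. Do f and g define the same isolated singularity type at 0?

No.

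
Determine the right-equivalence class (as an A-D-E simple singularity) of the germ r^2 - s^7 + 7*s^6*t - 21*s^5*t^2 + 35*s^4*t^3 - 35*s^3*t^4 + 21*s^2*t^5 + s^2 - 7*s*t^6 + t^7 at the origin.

The Hessian of f at 0 has rank 2. Corank 1: A-series; mu = 6 gives A_6.

A_6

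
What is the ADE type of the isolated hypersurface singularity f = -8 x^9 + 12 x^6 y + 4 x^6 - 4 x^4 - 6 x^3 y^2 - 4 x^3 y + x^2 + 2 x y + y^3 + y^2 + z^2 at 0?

A2

The Hessian of f at 0 has rank 2. Corank 1: A-series; mu = 2 gives A_2.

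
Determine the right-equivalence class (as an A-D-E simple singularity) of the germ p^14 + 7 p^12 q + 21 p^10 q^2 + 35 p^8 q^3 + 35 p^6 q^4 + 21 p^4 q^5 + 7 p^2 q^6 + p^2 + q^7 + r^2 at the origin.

A6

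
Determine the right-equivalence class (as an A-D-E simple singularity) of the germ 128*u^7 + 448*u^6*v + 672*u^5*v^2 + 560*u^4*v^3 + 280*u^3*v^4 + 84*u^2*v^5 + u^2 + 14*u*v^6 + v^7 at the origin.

A_{6}

The Hessian of f at 0 is [[2, 0], [0, 0]] with rank 1, so corank 1. A Groebner basis of the Jacobian ideal J(f) in C{u,v} is {v^6, u}; counting standard monomials gives mu = 6. Corank 1: A-series; mu = 6 gives A_6.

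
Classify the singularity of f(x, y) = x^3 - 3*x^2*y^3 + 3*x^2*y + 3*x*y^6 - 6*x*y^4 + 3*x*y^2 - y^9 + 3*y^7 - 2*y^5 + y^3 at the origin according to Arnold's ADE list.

The Hessian of f at 0 has rank 0. Corank 2; j^3 = (x + y)^3 is a perfect cube, so E-series; the 5-jet and mu = 8 give E_8.

E_{8}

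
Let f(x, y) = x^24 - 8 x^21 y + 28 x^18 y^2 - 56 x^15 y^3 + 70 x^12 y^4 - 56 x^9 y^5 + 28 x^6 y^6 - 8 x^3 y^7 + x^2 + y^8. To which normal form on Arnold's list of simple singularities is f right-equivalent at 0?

A7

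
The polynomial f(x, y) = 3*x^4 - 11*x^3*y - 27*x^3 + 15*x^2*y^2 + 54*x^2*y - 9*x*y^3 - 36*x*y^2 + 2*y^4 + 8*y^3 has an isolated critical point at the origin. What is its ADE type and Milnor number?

Type E7, Milnor number mu = 7.

The Hessian of f at 0 is [[0, 0], [0, 0]] with rank 0, so corank 2. A Groebner basis of the Jacobian ideal J(f) in C{x,y} is {19683*x^2 - 26244*x*y + y^4 + 27*y^3 + 8748*y^2, x^3 - 270*x^2 + 360*x*y - 2*y^3/3 - 120*y^2, x^2*y - 243*x^2 + 324*x*y - 7*y^3/9 - 108*y^2, -162*x^2 + x*y^2 + 216*x*y - 8*y^3/9 - 72*y^2}; counting standard monomials gives mu = 7. Corank 2; j^3 = -(3*x - 2*y)^3 is a perfect cube, so E-series; the 4-jet and mu = 7 give E_7.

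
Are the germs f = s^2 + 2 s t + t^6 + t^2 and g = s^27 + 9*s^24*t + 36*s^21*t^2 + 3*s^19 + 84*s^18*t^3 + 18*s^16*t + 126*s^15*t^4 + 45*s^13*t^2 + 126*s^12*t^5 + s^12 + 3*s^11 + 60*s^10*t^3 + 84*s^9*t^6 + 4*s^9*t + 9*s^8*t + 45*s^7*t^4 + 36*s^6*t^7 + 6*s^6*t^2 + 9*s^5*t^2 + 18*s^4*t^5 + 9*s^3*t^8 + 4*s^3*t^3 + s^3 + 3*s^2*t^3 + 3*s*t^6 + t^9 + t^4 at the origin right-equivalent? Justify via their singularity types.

The Hessian of f at 0 is [[2, 2], [2, 2]] with rank 1, so corank 1. A Groebner basis of the Jacobian ideal J(f) in C{s,t} is {t^5, s + t}; counting standard monomials gives mu = 5. Corank 1: A-series; mu = 5 gives A_5. The Hessian of g at 0 is [[0, 0], [0, 0]] with rank 0, so corank 2. A Groebner basis of the Jacobian ideal J(g) in C{s,t} is {t^3, s^2}; counting standard monomials gives mu = 6. Corank 2; j^3 = s^3 is a perfect cube, so E-series; the 4-jet and mu = 6 give E_6. f is A_5 but g is E_6, hence not right-equivalent.

No.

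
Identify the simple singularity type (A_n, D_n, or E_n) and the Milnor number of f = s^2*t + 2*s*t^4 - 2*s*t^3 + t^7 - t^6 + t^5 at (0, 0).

Type D7, Milnor number mu = 7.

The Hessian of f at 0 is [[0, 0], [0, 0]] with rank 0, so corank 2. A Groebner basis of the Jacobian ideal J(f) in C{s,t} is {s*t + t^4 - t^3, s^3, s^2*t + s^2/8 + s*t/8 - t^3/8, -s^2/8 + s*t^2 + 7*s*t/8 - 7*t^3/8}; counting standard monomials gives mu = 7. Corank 2; j^3 = s^2*t has shape L^2 M (L != M), so D-series; mu = 7 gives D_7.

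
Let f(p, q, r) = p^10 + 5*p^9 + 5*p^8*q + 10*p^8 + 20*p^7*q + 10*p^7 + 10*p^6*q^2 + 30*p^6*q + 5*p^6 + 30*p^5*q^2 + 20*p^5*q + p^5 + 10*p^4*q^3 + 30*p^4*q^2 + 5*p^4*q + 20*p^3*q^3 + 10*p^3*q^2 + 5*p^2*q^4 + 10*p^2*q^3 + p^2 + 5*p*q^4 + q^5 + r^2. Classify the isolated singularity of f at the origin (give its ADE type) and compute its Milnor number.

Type A_{4}, Milnor number mu = 4.

The Hessian of f at 0 has rank 2. Corank 1: A-series; mu = 4 gives A_4.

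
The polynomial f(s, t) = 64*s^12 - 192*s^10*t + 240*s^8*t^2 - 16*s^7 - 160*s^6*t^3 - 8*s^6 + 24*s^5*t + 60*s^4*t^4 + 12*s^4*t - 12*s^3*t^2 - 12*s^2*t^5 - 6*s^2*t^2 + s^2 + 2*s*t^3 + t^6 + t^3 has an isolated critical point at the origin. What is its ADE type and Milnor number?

The Hessian of f at 0 is [[2, 0], [0, 0]] with rank 1, so corank 1. A Groebner basis of the Jacobian ideal J(f) in C{s,t} is {t^2, s}; counting standard monomials gives mu = 2. Corank 1: A-series; mu = 2 gives A_2.

Type A2, Milnor number mu = 2.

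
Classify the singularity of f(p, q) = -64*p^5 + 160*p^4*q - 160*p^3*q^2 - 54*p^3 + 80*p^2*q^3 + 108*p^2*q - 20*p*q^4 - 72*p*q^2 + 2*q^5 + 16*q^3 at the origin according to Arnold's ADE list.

E8

The Hessian of f at 0 has rank 0. Corank 2; j^3 = -2*(3*p - 2*q)^3 is a perfect cube, so E-series; the 5-jet and mu = 8 give E_8.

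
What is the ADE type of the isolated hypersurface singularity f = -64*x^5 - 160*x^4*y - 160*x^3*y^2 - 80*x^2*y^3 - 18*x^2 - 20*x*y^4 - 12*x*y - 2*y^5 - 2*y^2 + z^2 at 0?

The Hessian of f at 0 is [[-36, -12, 0], [-12, -4, 0], [0, 0, 2]] with rank 2, so corank 1. A Groebner basis of the Jacobian ideal J(f) in C{x,y,z} is {y^4, x + y/3, z}; counting standard monomials gives mu = 4. Corank 1: A-series; mu = 4 gives A_4.

A_4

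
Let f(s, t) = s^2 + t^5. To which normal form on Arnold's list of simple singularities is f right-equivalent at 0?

A_4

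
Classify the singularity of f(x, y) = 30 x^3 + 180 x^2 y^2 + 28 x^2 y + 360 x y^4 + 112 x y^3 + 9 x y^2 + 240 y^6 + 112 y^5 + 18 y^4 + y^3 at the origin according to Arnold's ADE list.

D_4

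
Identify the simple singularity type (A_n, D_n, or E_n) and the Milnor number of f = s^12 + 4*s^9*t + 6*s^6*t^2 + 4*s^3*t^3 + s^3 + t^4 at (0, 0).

Type E6, Milnor number mu = 6.

The Hessian of f at 0 is [[0, 0], [0, 0]] with rank 0, so corank 2. A Groebner basis of the Jacobian ideal J(f) in C{s,t} is {t^3, s^2}; counting standard monomials gives mu = 6. Corank 2; j^3 = s^3 is a perfect cube, so E-series; the 4-jet and mu = 6 give E_6.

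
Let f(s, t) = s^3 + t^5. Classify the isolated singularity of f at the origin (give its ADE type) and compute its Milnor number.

Type E_{8}, Milnor number mu = 8.

The Hessian of f at 0 has rank 0. Corank 2; j^3 = s^3 is a perfect cube, so E-series; the 5-jet and mu = 8 give E_8.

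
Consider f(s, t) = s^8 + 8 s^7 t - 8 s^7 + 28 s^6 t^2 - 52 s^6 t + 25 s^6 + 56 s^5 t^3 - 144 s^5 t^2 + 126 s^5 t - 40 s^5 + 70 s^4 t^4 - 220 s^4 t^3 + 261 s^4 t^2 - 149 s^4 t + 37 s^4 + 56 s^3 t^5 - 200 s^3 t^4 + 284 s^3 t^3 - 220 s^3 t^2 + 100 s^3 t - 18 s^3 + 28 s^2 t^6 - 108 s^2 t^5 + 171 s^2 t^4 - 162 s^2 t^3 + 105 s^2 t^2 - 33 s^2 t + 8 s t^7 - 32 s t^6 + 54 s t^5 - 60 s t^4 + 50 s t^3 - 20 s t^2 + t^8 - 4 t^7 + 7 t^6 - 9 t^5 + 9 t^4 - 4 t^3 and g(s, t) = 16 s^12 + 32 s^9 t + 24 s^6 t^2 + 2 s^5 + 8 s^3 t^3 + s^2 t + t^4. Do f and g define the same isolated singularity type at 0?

The Hessian of f at 0 has rank 0. Corank 2; j^3 = -(2*s + t)*(3*s + 2*t)^2 has shape L^2 M (L != M), so D-series; mu = 5 gives D_5. The Hessian of g at 0 has rank 0. Corank 2; j^3 = s^2*t has shape L^2 M (L != M), so D-series; mu = 5 gives D_5. Both have type D_5, hence right-equivalent.

Yes.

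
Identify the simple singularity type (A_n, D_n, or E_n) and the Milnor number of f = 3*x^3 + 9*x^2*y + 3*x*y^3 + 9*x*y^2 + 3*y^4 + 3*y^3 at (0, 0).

Type E7, Milnor number mu = 7.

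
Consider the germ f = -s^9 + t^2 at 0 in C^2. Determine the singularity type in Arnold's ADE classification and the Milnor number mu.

Type A_8, Milnor number mu = 8.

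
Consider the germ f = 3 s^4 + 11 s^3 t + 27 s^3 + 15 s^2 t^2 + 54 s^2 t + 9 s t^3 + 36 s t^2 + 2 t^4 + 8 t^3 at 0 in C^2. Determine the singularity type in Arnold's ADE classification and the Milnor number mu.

Type E_7, Milnor number mu = 7.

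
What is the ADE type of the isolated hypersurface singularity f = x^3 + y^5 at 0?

E_{8}

The Hessian of f at 0 is [[0, 0], [0, 0]] with rank 0, so corank 2. A Groebner basis of the Jacobian ideal J(f) in C{x,y} is {y^4, x^2}; counting standard monomials gives mu = 8. Corank 2; j^3 = x^3 is a perfect cube, so E-series; the 5-jet and mu = 8 give E_8.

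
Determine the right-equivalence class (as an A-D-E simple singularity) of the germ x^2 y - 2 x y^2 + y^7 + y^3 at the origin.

D_8

The Hessian of f at 0 has rank 0. Corank 2; j^3 = y*(x - y)^2 has shape L^2 M (L != M), so D-series; mu = 8 gives D_8.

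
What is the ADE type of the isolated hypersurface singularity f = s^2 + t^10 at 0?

A_{9}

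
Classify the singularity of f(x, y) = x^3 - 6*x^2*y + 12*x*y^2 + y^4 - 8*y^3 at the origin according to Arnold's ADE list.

E_6

The Hessian of f at 0 is [[0, 0], [0, 0]] with rank 0, so corank 2. A Groebner basis of the Jacobian ideal J(f) in C{x,y} is {y^3, x^2 - 4*x*y + 4*y^2}; counting standard monomials gives mu = 6. Corank 2; j^3 = (x - 2*y)^3 is a perfect cube, so E-series; the 4-jet and mu = 6 give E_6.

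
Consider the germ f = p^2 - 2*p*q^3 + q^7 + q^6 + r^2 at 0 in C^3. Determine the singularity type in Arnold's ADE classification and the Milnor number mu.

Type A_{6}, Milnor number mu = 6.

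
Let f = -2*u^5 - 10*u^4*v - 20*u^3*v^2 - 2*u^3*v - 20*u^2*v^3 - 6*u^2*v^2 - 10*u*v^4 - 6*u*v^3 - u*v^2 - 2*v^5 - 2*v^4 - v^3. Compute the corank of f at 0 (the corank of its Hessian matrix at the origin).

Hessian at 0 has rank 0.

2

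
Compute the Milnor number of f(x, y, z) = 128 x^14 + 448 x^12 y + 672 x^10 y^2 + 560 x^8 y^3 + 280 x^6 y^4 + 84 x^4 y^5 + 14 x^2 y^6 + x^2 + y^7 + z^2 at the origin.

6

The Hessian of f at 0 is [[2, 0, 0], [0, 0, 0], [0, 0, 2]] with rank 2, so corank 1. A Groebner basis of the Jacobian ideal J(f) in C{x,y,z} is {y^6, x, z}; counting standard monomials gives mu = 6. Corank 1: A-series; mu = 6 gives A_6.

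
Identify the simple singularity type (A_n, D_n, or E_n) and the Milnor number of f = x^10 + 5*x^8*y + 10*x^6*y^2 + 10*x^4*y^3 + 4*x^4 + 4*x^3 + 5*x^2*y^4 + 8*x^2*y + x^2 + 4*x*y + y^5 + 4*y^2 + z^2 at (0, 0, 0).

Type A_{4}, Milnor number mu = 4.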